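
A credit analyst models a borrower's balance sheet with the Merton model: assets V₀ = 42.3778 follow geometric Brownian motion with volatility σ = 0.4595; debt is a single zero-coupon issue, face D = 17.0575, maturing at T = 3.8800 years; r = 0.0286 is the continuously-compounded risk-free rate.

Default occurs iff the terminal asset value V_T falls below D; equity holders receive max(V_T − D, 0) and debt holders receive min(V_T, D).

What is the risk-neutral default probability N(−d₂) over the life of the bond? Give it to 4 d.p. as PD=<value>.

d₁ = [ln(V₀/D) + (r + σ²/2)T] / (σ√T)
   = [ln(42.3778/17.0575) + (0.0286 + 0.5·0.4595²)·3.8800] / (0.4595·√3.8800)
   = [0.910035 + 0.520580] / 0.905110 = 1.580598
d₂ = d₁ − σ√T = 1.580598 − 0.905110 = 0.675488
risk-neutral PD = N(−d₂) = N(-0.675488) = 0.249683

PD=0.2497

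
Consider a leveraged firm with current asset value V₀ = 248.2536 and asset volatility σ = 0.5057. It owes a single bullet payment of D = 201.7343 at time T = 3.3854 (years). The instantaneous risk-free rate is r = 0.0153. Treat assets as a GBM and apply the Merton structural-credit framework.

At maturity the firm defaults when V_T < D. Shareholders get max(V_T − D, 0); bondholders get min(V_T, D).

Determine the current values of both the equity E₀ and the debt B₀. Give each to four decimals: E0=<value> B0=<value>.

d₁ = [ln(V₀/D) + (r + σ²/2)T] / (σ√T)
   = [ln(248.2536/201.7343) + (0.0153 + 0.5·0.5057²)·3.3854] / (0.5057·√3.3854)
   = [0.207499 + 0.484675] / 0.930461 = 0.743905
d₂ = d₁ − σ√T = 0.743905 − 0.930461 = -0.186555
N(d₁) = 0.771533,  N(d₂) = 0.426005,  e^(−rT) = 0.949522
E₀ = V₀·N(d₁) − D·e^(−rT)·N(d₂)
   = 248.2536·0.771533 − 201.7343·0.949522·0.426005 = 109.934186
B₀ = V₀ − E₀ = 248.2536 − 109.934186 = 138.319414

E0=109.9342 B0=138.3194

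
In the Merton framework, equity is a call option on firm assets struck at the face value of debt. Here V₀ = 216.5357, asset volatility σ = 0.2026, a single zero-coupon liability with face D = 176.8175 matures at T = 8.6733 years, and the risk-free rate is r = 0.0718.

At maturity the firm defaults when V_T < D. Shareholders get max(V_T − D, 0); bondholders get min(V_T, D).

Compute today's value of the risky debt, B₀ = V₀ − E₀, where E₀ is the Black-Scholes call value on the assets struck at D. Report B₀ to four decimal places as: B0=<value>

B0=91.7052

d₁ = [ln(V₀/D) + (r + σ²/2)T] / (σ√T)
   = [ln(216.5357/176.8175) + (0.0718 + 0.5·0.2026²)·8.6733] / (0.2026·√8.6733)
   = [0.202637 + 0.800748] / 0.596666 = 1.681653
d₂ = d₁ − σ√T = 1.681653 − 0.596666 = 1.084986
N(d₁) = 0.953682,  N(d₂) = 0.861036,  e^(−rT) = 0.536471
E₀ = V₀·N(d₁) − D·e^(−rT)·N(d₂)
   = 216.5357·0.953682 − 176.8175·0.536471·0.861036 = 124.830490
B₀ = V₀ − E₀ = 216.5357 − 124.830490 = 91.705210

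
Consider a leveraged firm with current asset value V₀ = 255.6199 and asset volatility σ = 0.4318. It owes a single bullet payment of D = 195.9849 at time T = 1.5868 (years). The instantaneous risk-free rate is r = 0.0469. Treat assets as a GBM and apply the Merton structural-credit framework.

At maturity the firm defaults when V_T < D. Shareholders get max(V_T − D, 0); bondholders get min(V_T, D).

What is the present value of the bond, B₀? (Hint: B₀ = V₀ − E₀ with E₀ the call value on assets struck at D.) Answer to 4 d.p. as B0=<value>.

d₁ = [ln(V₀/D) + (r + σ²/2)T] / (σ√T)
   = [ln(255.6199/195.9849) + (0.0469 + 0.5·0.4318²)·1.5868] / (0.4318·√1.5868)
   = [0.265654 + 0.222351] / 0.543931 = 0.897183
d₂ = d₁ − σ√T = 0.897183 − 0.543931 = 0.353252
N(d₁) = 0.815189,  N(d₂) = 0.638050,  e^(−rT) = 0.928281
E₀ = V₀·N(d₁) − D·e^(−rT)·N(d₂)
   = 255.6199·0.815189 − 195.9849·0.928281·0.638050 = 92.298753
B₀ = V₀ − E₀ = 255.6199 − 92.298753 = 163.321147

B0=163.3211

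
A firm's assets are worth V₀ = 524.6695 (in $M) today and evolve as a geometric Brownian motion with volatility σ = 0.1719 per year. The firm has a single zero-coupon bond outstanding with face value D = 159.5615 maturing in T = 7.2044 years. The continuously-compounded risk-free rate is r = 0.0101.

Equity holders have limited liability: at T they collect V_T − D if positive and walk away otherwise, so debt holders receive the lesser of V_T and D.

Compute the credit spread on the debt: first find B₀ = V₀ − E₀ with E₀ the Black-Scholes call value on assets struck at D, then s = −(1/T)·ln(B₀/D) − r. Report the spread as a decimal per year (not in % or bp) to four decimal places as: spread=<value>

spread=0.0001

d₁ = [ln(V₀/D) + (r + σ²/2)T] / (σ√T)
   = [ln(524.6695/159.5615) + (0.0101 + 0.5·0.1719²)·7.2044] / (0.1719·√7.2044)
   = [1.190339 + 0.179208] / 0.461397 = 2.968262
d₂ = d₁ − σ√T = 2.968262 − 0.461397 = 2.506865
N(d₁) = 0.998503,  N(d₂) = 0.993910,  e^(−rT) = 0.929820
E₀ = V₀·N(d₁) − D·e^(−rT)·N(d₂)
   = 524.6695·0.998503 − 159.5615·0.929820·0.993910 = 376.423976
B₀ = V₀ − E₀ = 524.6695 − 376.423976 = 148.245524
spread = −(1/T)·ln(B₀/D) − r = −(1/7.2044)·ln(148.245524/159.5615) − 0.0101 = 0.00011037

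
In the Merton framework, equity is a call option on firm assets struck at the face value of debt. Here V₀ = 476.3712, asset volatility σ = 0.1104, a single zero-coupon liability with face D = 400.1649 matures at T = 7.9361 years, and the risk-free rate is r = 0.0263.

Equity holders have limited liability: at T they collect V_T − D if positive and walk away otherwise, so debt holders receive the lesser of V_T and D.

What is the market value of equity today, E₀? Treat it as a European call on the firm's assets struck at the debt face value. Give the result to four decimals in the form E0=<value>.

E0=157.9656

d₁ = [ln(V₀/D) + (r + σ²/2)T] / (σ√T)
   = [ln(476.3712/400.1649) + (0.0263 + 0.5·0.1104²)·7.9361] / (0.1104·√7.9361)
   = [0.174321 + 0.257083] / 0.311009 = 1.387110
d₂ = d₁ − σ√T = 1.387110 − 0.311009 = 1.076101
N(d₁) = 0.917296,  N(d₂) = 0.859059,  e^(−rT) = 0.811623
E₀ = V₀·N(d₁) − D·e^(−rT)·N(d₂)
   = 476.3712·0.917296 − 400.1649·0.811623·0.859059 = 157.965578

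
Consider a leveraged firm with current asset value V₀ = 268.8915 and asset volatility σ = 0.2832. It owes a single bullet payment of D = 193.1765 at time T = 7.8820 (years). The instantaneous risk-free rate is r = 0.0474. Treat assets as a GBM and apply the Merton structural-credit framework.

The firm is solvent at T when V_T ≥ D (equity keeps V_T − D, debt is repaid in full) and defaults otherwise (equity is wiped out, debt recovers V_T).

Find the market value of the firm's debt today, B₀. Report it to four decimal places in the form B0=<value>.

B0=118.1858

d₁ = [ln(V₀/D) + (r + σ²/2)T] / (σ√T)
   = [ln(268.8915/193.1765) + (0.0474 + 0.5·0.2832²)·7.8820] / (0.2832·√7.8820)
   = [0.330704 + 0.689684] / 0.795081 = 1.283375
d₂ = d₁ − σ√T = 1.283375 − 0.795081 = 0.488294
N(d₁) = 0.900320,  N(d₂) = 0.687329,  e^(−rT) = 0.688247
E₀ = V₀·N(d₁) − D·e^(−rT)·N(d₂)
   = 268.8915·0.900320 − 193.1765·0.688247·0.687329 = 150.705662
B₀ = V₀ − E₀ = 268.8915 − 150.705662 = 118.185838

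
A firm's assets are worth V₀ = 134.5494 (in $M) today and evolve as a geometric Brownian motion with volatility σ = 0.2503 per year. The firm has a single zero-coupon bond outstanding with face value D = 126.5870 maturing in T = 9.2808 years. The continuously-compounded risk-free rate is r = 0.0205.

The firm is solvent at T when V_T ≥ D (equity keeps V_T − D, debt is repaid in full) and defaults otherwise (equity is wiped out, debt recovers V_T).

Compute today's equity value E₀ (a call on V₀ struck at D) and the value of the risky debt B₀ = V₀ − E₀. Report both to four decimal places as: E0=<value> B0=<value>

d₁ = [ln(V₀/D) + (r + σ²/2)T] / (σ√T)
   = [ln(134.5494/126.5870) + (0.0205 + 0.5·0.2503²)·9.2808] / (0.2503·√9.2808)
   = [0.061002 + 0.480978] / 0.762524 = 0.710770
d₂ = d₁ − σ√T = 0.710770 − 0.762524 = -0.051754
N(d₁) = 0.761387,  N(d₂) = 0.479362,  e^(−rT) = 0.826747
E₀ = V₀·N(d₁) − D·e^(−rT)·N(d₂)
   = 134.5494·0.761387 − 126.5870·0.826747·0.479362 = 52.276237
B₀ = V₀ − E₀ = 134.5494 − 52.276237 = 82.273163

E0=52.2762 B0=82.2732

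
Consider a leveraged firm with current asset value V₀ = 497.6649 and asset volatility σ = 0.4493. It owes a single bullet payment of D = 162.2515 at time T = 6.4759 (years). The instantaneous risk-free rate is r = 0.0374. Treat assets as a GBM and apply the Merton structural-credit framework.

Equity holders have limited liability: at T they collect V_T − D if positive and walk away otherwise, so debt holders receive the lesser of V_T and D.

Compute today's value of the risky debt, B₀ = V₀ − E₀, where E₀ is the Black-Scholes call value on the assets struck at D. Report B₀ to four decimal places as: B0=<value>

d₁ = [ln(V₀/D) + (r + σ²/2)T] / (σ√T)
   = [ln(497.6649/162.2515) + (0.0374 + 0.5·0.4493²)·6.4759] / (0.4493·√6.4759)
   = [1.120779 + 0.895845] / 1.143369 = 1.763756
d₂ = d₁ − σ√T = 1.763756 − 1.143369 = 0.620387
N(d₁) = 0.961113,  N(d₂) = 0.732499,  e^(−rT) = 0.784900
E₀ = V₀·N(d₁) − D·e^(−rT)·N(d₂)
   = 497.6649·0.961113 − 162.2515·0.784900·0.732499 = 385.027854
B₀ = V₀ − E₀ = 497.6649 − 385.027854 = 112.637046

B0=112.6370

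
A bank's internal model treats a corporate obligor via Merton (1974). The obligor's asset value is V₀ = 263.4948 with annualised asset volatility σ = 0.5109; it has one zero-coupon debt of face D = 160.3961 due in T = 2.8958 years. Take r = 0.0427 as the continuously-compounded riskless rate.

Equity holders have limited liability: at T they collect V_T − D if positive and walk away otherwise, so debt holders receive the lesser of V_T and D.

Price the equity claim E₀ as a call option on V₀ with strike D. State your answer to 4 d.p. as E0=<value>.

d₁ = [ln(V₀/D) + (r + σ²/2)T] / (σ√T)
   = [ln(263.4948/160.3961) + (0.0427 + 0.5·0.5109²)·2.8958] / (0.5109·√2.8958)
   = [0.496387 + 0.501580] / 0.869401 = 1.147879
d₂ = d₁ − σ√T = 1.147879 − 0.869401 = 0.278478
N(d₁) = 0.874491,  N(d₂) = 0.609677,  e^(−rT) = 0.883688
E₀ = V₀·N(d₁) − D·e^(−rT)·N(d₂)
   = 263.4948·0.874491 − 160.3961·0.883688·0.609677 = 144.007997

E0=144.0080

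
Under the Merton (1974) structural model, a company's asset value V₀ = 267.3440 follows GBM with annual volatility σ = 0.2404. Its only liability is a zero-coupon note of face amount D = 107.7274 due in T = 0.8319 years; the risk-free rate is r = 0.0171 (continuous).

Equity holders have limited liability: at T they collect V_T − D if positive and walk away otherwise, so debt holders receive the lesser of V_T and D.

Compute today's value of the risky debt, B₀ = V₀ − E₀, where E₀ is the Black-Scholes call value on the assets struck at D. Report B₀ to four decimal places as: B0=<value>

B0=106.2057

d₁ = [ln(V₀/D) + (r + σ²/2)T] / (σ√T)
   = [ln(267.3440/107.7274) + (0.0171 + 0.5·0.2404²)·0.8319] / (0.2404·√0.8319)
   = [0.908932 + 0.038264] / 0.219265 = 4.319863
d₂ = d₁ − σ√T = 4.319863 − 0.219265 = 4.100598
N(d₁) = 0.999992,  N(d₂) = 0.999979,  e^(−rT) = 0.985875
E₀ = V₀·N(d₁) − D·e^(−rT)·N(d₂)
   = 267.3440·0.999992 − 107.7274·0.985875·0.999979 = 161.138328
B₀ = V₀ − E₀ = 267.3440 − 161.138328 = 106.205672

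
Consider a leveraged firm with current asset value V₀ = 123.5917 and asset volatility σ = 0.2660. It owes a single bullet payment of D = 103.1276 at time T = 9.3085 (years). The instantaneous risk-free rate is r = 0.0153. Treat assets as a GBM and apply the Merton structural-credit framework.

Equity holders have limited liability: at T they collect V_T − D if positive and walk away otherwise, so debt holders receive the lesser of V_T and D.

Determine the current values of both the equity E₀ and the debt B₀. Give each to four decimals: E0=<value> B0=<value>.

E0=53.1019 B0=70.4898

d₁ = [ln(V₀/D) + (r + σ²/2)T] / (σ√T)
   = [ln(123.5917/103.1276) + (0.0153 + 0.5·0.2660²)·9.3085] / (0.2660·√9.3085)
   = [0.181016 + 0.471736] / 0.811562 = 0.804317
d₂ = d₁ − σ√T = 0.804317 − 0.811562 = -0.007245
N(d₁) = 0.789393,  N(d₂) = 0.497110,  e^(−rT) = 0.867257
E₀ = V₀·N(d₁) − D·e^(−rT)·N(d₂)
   = 123.5917·0.789393 − 103.1276·0.867257·0.497110 = 53.101857
B₀ = V₀ − E₀ = 123.5917 − 53.101857 = 70.489843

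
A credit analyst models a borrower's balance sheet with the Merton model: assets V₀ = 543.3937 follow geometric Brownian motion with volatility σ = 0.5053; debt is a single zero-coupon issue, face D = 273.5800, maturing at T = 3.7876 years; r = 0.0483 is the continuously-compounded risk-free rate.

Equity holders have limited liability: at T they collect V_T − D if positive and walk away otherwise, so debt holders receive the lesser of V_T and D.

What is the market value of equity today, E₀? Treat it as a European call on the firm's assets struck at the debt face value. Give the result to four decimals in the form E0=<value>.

E0=348.8148

d₁ = [ln(V₀/D) + (r + σ²/2)T] / (σ√T)
   = [ln(543.3937/273.5800) + (0.0483 + 0.5·0.5053²)·3.7876] / (0.5053·√3.7876)
   = [0.686240 + 0.666481] / 0.983403 = 1.375552
d₂ = d₁ − σ√T = 1.375552 − 0.983403 = 0.392149
N(d₁) = 0.915520,  N(d₂) = 0.652526,  e^(−rT) = 0.832817
E₀ = V₀·N(d₁) − D·e^(−rT)·N(d₂)
   = 543.3937·0.915520 − 273.5800·0.832817·0.652526 = 348.814761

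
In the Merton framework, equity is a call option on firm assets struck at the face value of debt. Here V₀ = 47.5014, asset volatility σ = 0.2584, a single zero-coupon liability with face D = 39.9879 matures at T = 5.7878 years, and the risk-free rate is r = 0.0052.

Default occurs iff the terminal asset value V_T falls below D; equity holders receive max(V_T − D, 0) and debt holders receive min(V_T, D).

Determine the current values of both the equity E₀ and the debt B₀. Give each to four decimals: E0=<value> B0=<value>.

E0=15.4144 B0=32.0870

d₁ = [ln(V₀/D) + (r + σ²/2)T] / (σ√T)
   = [ln(47.5014/39.9879) + (0.0052 + 0.5·0.2584²)·5.7878] / (0.2584·√5.7878)
   = [0.172182 + 0.223324] / 0.621655 = 0.636215
d₂ = d₁ − σ√T = 0.636215 − 0.621655 = 0.014560
N(d₁) = 0.737682,  N(d₂) = 0.505809,  e^(−rT) = 0.970352
E₀ = V₀·N(d₁) − D·e^(−rT)·N(d₂)
   = 47.5014·0.737682 − 39.9879·0.970352·0.505809 = 15.414372
B₀ = V₀ − E₀ = 47.5014 − 15.414372 = 32.087028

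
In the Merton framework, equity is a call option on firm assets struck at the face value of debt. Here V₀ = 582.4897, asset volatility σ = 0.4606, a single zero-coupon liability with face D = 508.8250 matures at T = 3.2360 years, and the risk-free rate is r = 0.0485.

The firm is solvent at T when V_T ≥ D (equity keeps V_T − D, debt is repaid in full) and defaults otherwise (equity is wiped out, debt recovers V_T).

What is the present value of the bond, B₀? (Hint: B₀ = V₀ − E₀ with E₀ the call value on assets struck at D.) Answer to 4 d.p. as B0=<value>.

d₁ = [ln(V₀/D) + (r + σ²/2)T] / (σ√T)
   = [ln(582.4897/508.8250) + (0.0485 + 0.5·0.4606²)·3.2360] / (0.4606·√3.2360)
   = [0.135207 + 0.500209] / 0.828568 = 0.766884
d₂ = d₁ − σ√T = 0.766884 − 0.828568 = -0.061684
N(d₁) = 0.778425,  N(d₂) = 0.475407,  e^(−rT) = 0.854750
E₀ = V₀·N(d₁) − D·e^(−rT)·N(d₂)
   = 582.4897·0.778425 − 508.8250·0.854750·0.475407 = 246.661115
B₀ = V₀ − E₀ = 582.4897 − 246.661115 = 335.828585

B0=335.8286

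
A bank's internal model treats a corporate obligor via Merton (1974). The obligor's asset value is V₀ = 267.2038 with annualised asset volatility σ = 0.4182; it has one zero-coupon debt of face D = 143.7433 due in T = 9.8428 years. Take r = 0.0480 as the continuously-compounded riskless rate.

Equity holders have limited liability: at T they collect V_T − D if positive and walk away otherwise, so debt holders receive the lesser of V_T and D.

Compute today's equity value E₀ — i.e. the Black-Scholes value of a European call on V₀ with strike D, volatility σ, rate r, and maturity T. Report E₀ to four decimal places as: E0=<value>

E0=197.8646

d₁ = [ln(V₀/D) + (r + σ²/2)T] / (σ√T)
   = [ln(267.2038/143.7433) + (0.0480 + 0.5·0.4182²)·9.8428] / (0.4182·√9.8428)
   = [0.619983 + 1.333164] / 1.312029 = 1.488646
d₂ = d₁ − σ√T = 1.488646 − 1.312029 = 0.176618
N(d₁) = 0.931710,  N(d₂) = 0.570096,  e^(−rT) = 0.623470
E₀ = V₀·N(d₁) − D·e^(−rT)·N(d₂)
   = 267.2038·0.931710 − 143.7433·0.623470·0.570096 = 197.864611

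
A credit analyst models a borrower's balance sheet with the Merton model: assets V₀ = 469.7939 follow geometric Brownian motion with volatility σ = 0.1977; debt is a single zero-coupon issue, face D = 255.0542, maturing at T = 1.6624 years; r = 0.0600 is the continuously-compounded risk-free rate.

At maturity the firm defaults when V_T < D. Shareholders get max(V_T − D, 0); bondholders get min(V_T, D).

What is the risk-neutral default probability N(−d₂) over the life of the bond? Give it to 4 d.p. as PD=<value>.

d₁ = [ln(V₀/D) + (r + σ²/2)T] / (σ√T)
   = [ln(469.7939/255.0542) + (0.0600 + 0.5·0.1977²)·1.6624] / (0.1977·√1.6624)
   = [0.610818 + 0.132232] / 0.254903 = 2.915033
d₂ = d₁ − σ√T = 2.915033 − 0.254903 = 2.660130
risk-neutral PD = N(−d₂) = N(-2.660130) = 0.003906

PD=0.0039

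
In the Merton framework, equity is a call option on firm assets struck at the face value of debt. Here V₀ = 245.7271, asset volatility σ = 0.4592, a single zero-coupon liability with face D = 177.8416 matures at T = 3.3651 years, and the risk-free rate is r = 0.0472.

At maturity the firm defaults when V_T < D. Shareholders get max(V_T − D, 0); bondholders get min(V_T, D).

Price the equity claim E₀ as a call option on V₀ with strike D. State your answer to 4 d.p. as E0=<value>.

E0=121.3784

d₁ = [ln(V₀/D) + (r + σ²/2)T] / (σ√T)
   = [ln(245.7271/177.8416) + (0.0472 + 0.5·0.4592²)·3.3651] / (0.4592·√3.3651)
   = [0.323328 + 0.513623] / 0.842366 = 0.993572
d₂ = d₁ − σ√T = 0.993572 − 0.842366 = 0.151206
N(d₁) = 0.839784,  N(d₂) = 0.560093,  e^(−rT) = 0.853139
E₀ = V₀·N(d₁) − D·e^(−rT)·N(d₂)
   = 245.7271·0.839784 − 177.8416·0.853139·0.560093 = 121.378385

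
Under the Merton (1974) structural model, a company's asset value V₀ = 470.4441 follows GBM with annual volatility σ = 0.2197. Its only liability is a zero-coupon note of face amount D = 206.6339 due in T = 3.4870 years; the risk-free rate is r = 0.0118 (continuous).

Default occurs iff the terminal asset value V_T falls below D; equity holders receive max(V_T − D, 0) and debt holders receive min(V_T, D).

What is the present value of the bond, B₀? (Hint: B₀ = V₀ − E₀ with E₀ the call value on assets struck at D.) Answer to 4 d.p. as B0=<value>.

B0=197.5196

d₁ = [ln(V₀/D) + (r + σ²/2)T] / (σ√T)
   = [ln(470.4441/206.6339) + (0.0118 + 0.5·0.2197²)·3.4870] / (0.2197·√3.4870)
   = [0.822729 + 0.125302] / 0.410257 = 2.310821
d₂ = d₁ − σ√T = 2.310821 − 0.410257 = 1.900564
N(d₁) = 0.989579,  N(d₂) = 0.971320,  e^(−rT) = 0.959688
E₀ = V₀·N(d₁) − D·e^(−rT)·N(d₂)
   = 470.4441·0.989579 − 206.6339·0.959688·0.971320 = 272.924543
B₀ = V₀ − E₀ = 470.4441 − 272.924543 = 197.519557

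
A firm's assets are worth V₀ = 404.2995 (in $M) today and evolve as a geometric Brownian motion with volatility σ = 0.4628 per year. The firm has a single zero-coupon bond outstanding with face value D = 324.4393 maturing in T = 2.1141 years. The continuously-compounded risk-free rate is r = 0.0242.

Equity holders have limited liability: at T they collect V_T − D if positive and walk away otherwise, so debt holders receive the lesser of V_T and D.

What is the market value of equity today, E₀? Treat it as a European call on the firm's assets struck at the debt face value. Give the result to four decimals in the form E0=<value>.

d₁ = [ln(V₀/D) + (r + σ²/2)T] / (σ√T)
   = [ln(404.2995/324.4393) + (0.0242 + 0.5·0.4628²)·2.1141] / (0.4628·√2.1141)
   = [0.220057 + 0.277564] / 0.672909 = 0.739509
d₂ = d₁ − σ√T = 0.739509 − 0.672909 = 0.066600
N(d₁) = 0.770201,  N(d₂) = 0.526550,  e^(−rT) = 0.950125
E₀ = V₀·N(d₁) − D·e^(−rT)·N(d₂)
   = 404.2995·0.770201 − 324.4393·0.950125·0.526550 = 149.078590

E0=149.0786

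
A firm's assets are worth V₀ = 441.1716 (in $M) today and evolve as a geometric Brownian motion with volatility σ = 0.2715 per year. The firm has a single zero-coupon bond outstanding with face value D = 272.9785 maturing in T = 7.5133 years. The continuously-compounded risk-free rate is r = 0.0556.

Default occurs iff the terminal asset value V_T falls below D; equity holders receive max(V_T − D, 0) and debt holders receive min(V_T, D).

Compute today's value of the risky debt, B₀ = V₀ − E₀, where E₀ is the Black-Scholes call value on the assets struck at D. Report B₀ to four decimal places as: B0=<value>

B0=168.6895

d₁ = [ln(V₀/D) + (r + σ²/2)T] / (σ√T)
   = [ln(441.1716/272.9785) + (0.0556 + 0.5·0.2715²)·7.5133] / (0.2715·√7.5133)
   = [0.480041 + 0.694651] / 0.744192 = 1.578478
d₂ = d₁ − σ√T = 1.578478 − 0.744192 = 0.834286
N(d₁) = 0.942772,  N(d₂) = 0.797940,  e^(−rT) = 0.658534
E₀ = V₀·N(d₁) − D·e^(−rT)·N(d₂)
   = 441.1716·0.942772 − 272.9785·0.658534·0.797940 = 272.482139
B₀ = V₀ − E₀ = 441.1716 − 272.482139 = 168.689461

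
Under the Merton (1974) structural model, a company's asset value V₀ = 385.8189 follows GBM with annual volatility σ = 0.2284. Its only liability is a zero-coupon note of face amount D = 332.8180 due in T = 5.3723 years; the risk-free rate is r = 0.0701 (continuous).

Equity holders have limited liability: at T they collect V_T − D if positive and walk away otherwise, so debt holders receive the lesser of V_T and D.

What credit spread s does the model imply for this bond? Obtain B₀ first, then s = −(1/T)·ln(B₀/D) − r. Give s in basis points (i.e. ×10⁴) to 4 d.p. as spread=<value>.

d₁ = [ln(V₀/D) + (r + σ²/2)T] / (σ√T)
   = [ln(385.8189/332.8180) + (0.0701 + 0.5·0.2284²)·5.3723] / (0.2284·√5.3723)
   = [0.147772 + 0.516725] / 0.529391 = 1.255213
d₂ = d₁ − σ√T = 1.255213 − 0.529391 = 0.725822
N(d₁) = 0.895299,  N(d₂) = 0.766026,  e^(−rT) = 0.686192
E₀ = V₀·N(d₁) − D·e^(−rT)·N(d₂)
   = 385.8189·0.895299 − 332.8180·0.686192·0.766026 = 170.480659
B₀ = V₀ − E₀ = 385.8189 − 170.480659 = 215.338241
spread = −(1/T)·ln(B₀/D) − r = −(1/5.3723)·ln(215.338241/332.8180) − 0.0701 = 0.01094272
in basis points: 0.01094272 × 10⁴ = 109.4272 bp

spread=109.4272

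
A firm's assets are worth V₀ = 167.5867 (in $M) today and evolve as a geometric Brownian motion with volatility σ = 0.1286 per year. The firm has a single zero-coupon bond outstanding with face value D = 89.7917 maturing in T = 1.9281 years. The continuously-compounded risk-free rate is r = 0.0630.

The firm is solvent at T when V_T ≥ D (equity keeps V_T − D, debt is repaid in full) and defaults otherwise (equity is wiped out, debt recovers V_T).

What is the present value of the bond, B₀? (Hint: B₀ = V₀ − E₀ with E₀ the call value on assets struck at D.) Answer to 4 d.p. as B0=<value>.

B0=79.5210

d₁ = [ln(V₀/D) + (r + σ²/2)T] / (σ√T)
   = [ln(167.5867/89.7917) + (0.0630 + 0.5·0.1286²)·1.9281] / (0.1286·√1.9281)
   = [0.624008 + 0.137414] / 0.178569 = 4.264024
d₂ = d₁ − σ√T = 4.264024 − 0.178569 = 4.085456
N(d₁) = 0.999990,  N(d₂) = 0.999978,  e^(−rT) = 0.885617
E₀ = V₀·N(d₁) − D·e^(−rT)·N(d₂)
   = 167.5867·0.999990 − 89.7917·0.885617·0.999978 = 88.065679
B₀ = V₀ − E₀ = 167.5867 − 88.065679 = 79.521021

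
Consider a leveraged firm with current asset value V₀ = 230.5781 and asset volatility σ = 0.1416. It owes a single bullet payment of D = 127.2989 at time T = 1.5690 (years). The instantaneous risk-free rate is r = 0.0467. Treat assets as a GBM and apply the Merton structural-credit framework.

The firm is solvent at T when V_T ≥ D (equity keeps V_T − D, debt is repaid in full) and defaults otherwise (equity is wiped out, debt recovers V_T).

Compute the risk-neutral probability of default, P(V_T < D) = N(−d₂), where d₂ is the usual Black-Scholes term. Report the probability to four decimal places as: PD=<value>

d₁ = [ln(V₀/D) + (r + σ²/2)T] / (σ√T)
   = [ln(230.5781/127.2989) + (0.0467 + 0.5·0.1416²)·1.5690] / (0.1416·√1.5690)
   = [0.594052 + 0.089002] / 0.177368 = 3.851059
d₂ = d₁ − σ√T = 3.851059 − 0.177368 = 3.673691
risk-neutral PD = N(−d₂) = N(-3.673691) = 0.000120

PD=0.0001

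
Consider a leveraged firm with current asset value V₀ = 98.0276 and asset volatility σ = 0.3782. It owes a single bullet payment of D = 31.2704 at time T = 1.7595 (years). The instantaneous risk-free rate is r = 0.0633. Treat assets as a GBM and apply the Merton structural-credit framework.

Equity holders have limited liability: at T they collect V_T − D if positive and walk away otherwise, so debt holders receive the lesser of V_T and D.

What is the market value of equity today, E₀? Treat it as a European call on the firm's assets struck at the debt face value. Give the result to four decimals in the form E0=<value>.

d₁ = [ln(V₀/D) + (r + σ²/2)T] / (σ√T)
   = [ln(98.0276/31.2704) + (0.0633 + 0.5·0.3782²)·1.7595] / (0.3782·√1.7595)
   = [1.142577 + 0.237212] / 0.501668 = 2.750404
d₂ = d₁ − σ√T = 2.750404 − 0.501668 = 2.248736
N(d₁) = 0.997024,  N(d₂) = 0.987735,  e^(−rT) = 0.894602
E₀ = V₀·N(d₁) − D·e^(−rT)·N(d₂)
   = 98.0276·0.997024 − 31.2704·0.894602·0.987735 = 70.104396

E0=70.1044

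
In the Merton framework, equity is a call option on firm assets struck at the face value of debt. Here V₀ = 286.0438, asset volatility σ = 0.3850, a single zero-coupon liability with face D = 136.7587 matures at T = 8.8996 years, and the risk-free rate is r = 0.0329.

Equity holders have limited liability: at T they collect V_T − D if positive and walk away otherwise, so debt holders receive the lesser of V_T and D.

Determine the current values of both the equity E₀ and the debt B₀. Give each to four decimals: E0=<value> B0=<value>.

d₁ = [ln(V₀/D) + (r + σ²/2)T] / (σ√T)
   = [ln(286.0438/136.7587) + (0.0329 + 0.5·0.3850²)·8.8996] / (0.3850·√8.8996)
   = [0.737927 + 0.952368] / 1.148540 = 1.471691
d₂ = d₁ − σ√T = 1.471691 − 1.148540 = 0.323151
N(d₁) = 0.929448,  N(d₂) = 0.626710,  e^(−rT) = 0.746174
E₀ = V₀·N(d₁) − D·e^(−rT)·N(d₂)
   = 286.0438·0.929448 − 136.7587·0.746174·0.626710 = 201.909729
B₀ = V₀ − E₀ = 286.0438 − 201.909729 = 84.134071

E0=201.9097 B0=84.1341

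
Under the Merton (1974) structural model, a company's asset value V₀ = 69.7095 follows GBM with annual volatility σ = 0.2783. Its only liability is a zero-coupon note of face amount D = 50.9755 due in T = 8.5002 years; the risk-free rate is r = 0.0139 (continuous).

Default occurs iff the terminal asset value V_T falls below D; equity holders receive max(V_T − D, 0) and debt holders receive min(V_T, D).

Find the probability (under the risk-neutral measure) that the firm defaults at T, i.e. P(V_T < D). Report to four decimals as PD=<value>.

PD=0.4500

d₁ = [ln(V₀/D) + (r + σ²/2)T] / (σ√T)
   = [ln(69.7095/50.9755) + (0.0139 + 0.5·0.2783²)·8.5002] / (0.2783·√8.5002)
   = [0.312991 + 0.447327] / 0.811387 = 0.937061
d₂ = d₁ − σ√T = 0.937061 − 0.811387 = 0.125674
risk-neutral PD = N(−d₂) = N(-0.125674) = 0.449995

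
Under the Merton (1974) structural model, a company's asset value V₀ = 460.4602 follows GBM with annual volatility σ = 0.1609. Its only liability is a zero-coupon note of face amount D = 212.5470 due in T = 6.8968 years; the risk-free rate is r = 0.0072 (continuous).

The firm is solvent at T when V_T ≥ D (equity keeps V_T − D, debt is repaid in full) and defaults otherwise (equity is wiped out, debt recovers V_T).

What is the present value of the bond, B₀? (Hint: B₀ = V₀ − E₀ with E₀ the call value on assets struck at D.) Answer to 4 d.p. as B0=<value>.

B0=201.0117

d₁ = [ln(V₀/D) + (r + σ²/2)T] / (σ√T)
   = [ln(460.4602/212.5470) + (0.0072 + 0.5·0.1609²)·6.8968] / (0.1609·√6.8968)
   = [0.773063 + 0.138932] / 0.422552 = 2.158304
d₂ = d₁ − σ√T = 2.158304 − 0.422552 = 1.735753
N(d₁) = 0.984548,  N(d₂) = 0.958696,  e^(−rT) = 0.951556
E₀ = V₀·N(d₁) − D·e^(−rT)·N(d₂)
   = 460.4602·0.984548 − 212.5470·0.951556·0.958696 = 259.448505
B₀ = V₀ − E₀ = 460.4602 − 259.448505 = 201.011695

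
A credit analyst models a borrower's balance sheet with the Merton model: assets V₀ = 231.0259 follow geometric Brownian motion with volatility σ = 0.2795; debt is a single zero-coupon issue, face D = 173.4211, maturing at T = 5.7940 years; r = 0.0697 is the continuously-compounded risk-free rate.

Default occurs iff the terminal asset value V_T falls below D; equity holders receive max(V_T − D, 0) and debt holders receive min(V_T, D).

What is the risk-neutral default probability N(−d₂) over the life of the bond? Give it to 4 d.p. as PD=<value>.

PD=0.2450

d₁ = [ln(V₀/D) + (r + σ²/2)T] / (σ√T)
   = [ln(231.0259/173.4211) + (0.0697 + 0.5·0.2795²)·5.7940] / (0.2795·√5.7940)
   = [0.286807 + 0.630156] / 0.672777 = 1.362953
d₂ = d₁ − σ√T = 1.362953 − 0.672777 = 0.690176
risk-neutral PD = N(−d₂) = N(-0.690176) = 0.245042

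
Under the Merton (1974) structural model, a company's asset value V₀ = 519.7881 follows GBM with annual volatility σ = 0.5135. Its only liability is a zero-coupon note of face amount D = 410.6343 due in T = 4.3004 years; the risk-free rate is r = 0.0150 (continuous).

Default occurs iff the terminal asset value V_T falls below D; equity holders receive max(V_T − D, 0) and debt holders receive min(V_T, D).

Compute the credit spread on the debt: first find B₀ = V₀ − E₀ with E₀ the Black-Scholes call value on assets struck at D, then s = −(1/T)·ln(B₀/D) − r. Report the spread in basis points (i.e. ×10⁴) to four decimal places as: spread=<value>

spread=891.5021

d₁ = [ln(V₀/D) + (r + σ²/2)T] / (σ√T)
   = [ln(519.7881/410.6343) + (0.0150 + 0.5·0.5135²)·4.3004] / (0.5135·√4.3004)
   = [0.235718 + 0.631476] / 1.064866 = 0.814369
d₂ = d₁ − σ√T = 0.814369 − 1.064866 = -0.250497
N(d₁) = 0.792283,  N(d₂) = 0.401102,  e^(−rT) = 0.937530
E₀ = V₀·N(d₁) − D·e^(−rT)·N(d₂)
   = 519.7881·0.792283 − 410.6343·0.937530·0.401102 = 257.402417
B₀ = V₀ − E₀ = 519.7881 − 257.402417 = 262.385683
spread = −(1/T)·ln(B₀/D) − r = −(1/4.3004)·ln(262.385683/410.6343) − 0.0150 = 0.08915021
in basis points: 0.08915021 × 10⁴ = 891.5021 bp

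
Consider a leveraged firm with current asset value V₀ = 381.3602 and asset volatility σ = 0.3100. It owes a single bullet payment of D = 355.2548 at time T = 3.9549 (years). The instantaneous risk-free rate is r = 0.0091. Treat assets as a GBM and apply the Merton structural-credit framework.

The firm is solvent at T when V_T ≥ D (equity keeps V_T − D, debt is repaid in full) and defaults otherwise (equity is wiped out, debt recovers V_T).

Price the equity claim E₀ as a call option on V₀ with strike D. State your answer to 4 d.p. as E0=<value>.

d₁ = [ln(V₀/D) + (r + σ²/2)T] / (σ√T)
   = [ln(381.3602/355.2548) + (0.0091 + 0.5·0.3100²)·3.9549] / (0.3100·√3.9549)
   = [0.070909 + 0.226023] / 0.616495 = 0.481645
d₂ = d₁ − σ√T = 0.481645 − 0.616495 = -0.134850
N(d₁) = 0.684971,  N(d₂) = 0.446365,  e^(−rT) = 0.964650
E₀ = V₀·N(d₁) − D·e^(−rT)·N(d₂)
   = 381.3602·0.684971 − 355.2548·0.964650·0.446365 = 108.252750

E0=108.2528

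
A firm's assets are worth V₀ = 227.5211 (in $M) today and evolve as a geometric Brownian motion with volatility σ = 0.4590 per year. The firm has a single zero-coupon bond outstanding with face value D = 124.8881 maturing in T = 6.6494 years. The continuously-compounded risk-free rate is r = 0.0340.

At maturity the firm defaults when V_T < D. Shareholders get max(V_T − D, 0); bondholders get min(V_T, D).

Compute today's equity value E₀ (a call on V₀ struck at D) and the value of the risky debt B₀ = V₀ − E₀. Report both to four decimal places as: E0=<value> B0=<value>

E0=151.0751 B0=76.4460

d₁ = [ln(V₀/D) + (r + σ²/2)T] / (σ√T)
   = [ln(227.5211/124.8881) + (0.0340 + 0.5·0.4590²)·6.6494] / (0.4590·√6.6494)
   = [0.599825 + 0.926531] / 1.183597 = 1.289590
d₂ = d₁ − σ√T = 1.289590 − 1.183597 = 0.105993
N(d₁) = 0.901404,  N(d₂) = 0.542206,  e^(−rT) = 0.797655
E₀ = V₀·N(d₁) − D·e^(−rT)·N(d₂)
   = 227.5211·0.901404 − 124.8881·0.797655·0.542206 = 151.075069
B₀ = V₀ − E₀ = 227.5211 − 151.075069 = 76.446031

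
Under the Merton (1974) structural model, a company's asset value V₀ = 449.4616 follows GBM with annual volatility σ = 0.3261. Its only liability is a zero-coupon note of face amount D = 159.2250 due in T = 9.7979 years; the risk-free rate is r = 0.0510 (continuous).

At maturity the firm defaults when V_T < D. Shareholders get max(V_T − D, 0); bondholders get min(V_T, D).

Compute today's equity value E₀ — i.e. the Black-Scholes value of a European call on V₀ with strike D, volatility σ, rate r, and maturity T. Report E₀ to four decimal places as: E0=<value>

E0=358.4519

d₁ = [ln(V₀/D) + (r + σ²/2)T] / (σ√T)
   = [ln(449.4616/159.2250) + (0.0510 + 0.5·0.3261²)·9.7979] / (0.3261·√9.7979)
   = [1.037732 + 1.020653] / 1.020745 = 2.016552
d₂ = d₁ − σ√T = 2.016552 − 1.020745 = 0.995807
N(d₁) = 0.978129,  N(d₂) = 0.840328,  e^(−rT) = 0.606717
E₀ = V₀·N(d₁) − D·e^(−rT)·N(d₂)
   = 449.4616·0.978129 − 159.2250·0.606717·0.840328 = 358.451888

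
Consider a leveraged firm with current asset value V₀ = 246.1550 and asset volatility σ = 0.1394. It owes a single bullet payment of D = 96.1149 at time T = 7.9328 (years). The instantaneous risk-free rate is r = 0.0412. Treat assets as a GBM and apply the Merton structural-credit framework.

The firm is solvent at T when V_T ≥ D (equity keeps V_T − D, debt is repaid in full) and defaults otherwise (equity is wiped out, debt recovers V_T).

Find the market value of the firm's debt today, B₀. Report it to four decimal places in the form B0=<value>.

d₁ = [ln(V₀/D) + (r + σ²/2)T] / (σ√T)
   = [ln(246.1550/96.1149) + (0.0412 + 0.5·0.1394²)·7.9328] / (0.1394·√7.9328)
   = [0.940417 + 0.403908] / 0.392623 = 3.423956
d₂ = d₁ − σ√T = 3.423956 − 0.392623 = 3.031333
N(d₁) = 0.999691,  N(d₂) = 0.998783,  e^(−rT) = 0.721205
E₀ = V₀·N(d₁) − D·e^(−rT)·N(d₂)
   = 246.1550·0.999691 − 96.1149·0.721205·0.998783 = 176.844847
B₀ = V₀ − E₀ = 246.1550 − 176.844847 = 69.310153

B0=69.3102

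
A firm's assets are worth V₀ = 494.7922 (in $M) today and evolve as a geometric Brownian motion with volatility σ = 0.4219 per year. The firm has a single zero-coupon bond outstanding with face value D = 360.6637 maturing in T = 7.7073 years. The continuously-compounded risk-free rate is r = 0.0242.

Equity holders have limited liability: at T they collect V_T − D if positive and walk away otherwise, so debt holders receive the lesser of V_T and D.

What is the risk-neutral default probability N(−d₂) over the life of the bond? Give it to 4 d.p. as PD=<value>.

PD=0.5622

d₁ = [ln(V₀/D) + (r + σ²/2)T] / (σ√T)
   = [ln(494.7922/360.6637) + (0.0242 + 0.5·0.4219²)·7.7073] / (0.4219·√7.7073)
   = [0.316192 + 0.872465] / 1.171280 = 1.014836
d₂ = d₁ − σ√T = 1.014836 − 1.171280 = -0.156444
risk-neutral PD = N(−d₂) = N(0.156444) = 0.562158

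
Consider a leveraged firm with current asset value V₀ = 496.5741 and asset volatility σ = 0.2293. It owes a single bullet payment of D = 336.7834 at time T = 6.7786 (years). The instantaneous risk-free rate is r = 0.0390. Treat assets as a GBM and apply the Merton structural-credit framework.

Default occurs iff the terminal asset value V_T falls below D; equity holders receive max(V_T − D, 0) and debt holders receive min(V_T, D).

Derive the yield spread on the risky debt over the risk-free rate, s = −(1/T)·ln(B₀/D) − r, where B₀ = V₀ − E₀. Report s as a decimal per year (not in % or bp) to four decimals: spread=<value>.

d₁ = [ln(V₀/D) + (r + σ²/2)T] / (σ√T)
   = [ln(496.5741/336.7834) + (0.0390 + 0.5·0.2293²)·6.7786] / (0.2293·√6.7786)
   = [0.388293 + 0.442570] / 0.597000 = 1.391730
d₂ = d₁ − σ√T = 1.391730 − 0.597000 = 0.794731
N(d₁) = 0.917998,  N(d₂) = 0.786615,  e^(−rT) = 0.767693
E₀ = V₀·N(d₁) − D·e^(−rT)·N(d₂)
   = 496.5741·0.917998 − 336.7834·0.767693·0.786615 = 252.477676
B₀ = V₀ − E₀ = 496.5741 − 252.477676 = 244.096424
spread = −(1/T)·ln(B₀/D) − r = −(1/6.7786)·ln(244.096424/336.7834) − 0.0390 = 0.00848424

spread=0.0085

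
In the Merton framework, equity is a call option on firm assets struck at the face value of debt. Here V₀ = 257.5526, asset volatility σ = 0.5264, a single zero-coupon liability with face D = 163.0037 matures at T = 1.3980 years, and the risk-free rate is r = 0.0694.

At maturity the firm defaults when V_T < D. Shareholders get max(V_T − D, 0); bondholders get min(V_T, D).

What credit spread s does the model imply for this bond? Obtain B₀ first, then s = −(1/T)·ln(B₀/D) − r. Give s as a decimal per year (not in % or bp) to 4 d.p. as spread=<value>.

spread=0.0608

d₁ = [ln(V₀/D) + (r + σ²/2)T] / (σ√T)
   = [ln(257.5526/163.0037) + (0.0694 + 0.5·0.5264²)·1.3980] / (0.5264·√1.3980)
   = [0.457451 + 0.290712] / 0.622400 = 1.202062
d₂ = d₁ − σ√T = 1.202062 − 0.622400 = 0.579662
N(d₁) = 0.885330,  N(d₂) = 0.718929,  e^(−rT) = 0.907537
E₀ = V₀·N(d₁) − D·e^(−rT)·N(d₂)
   = 257.5526·0.885330 − 163.0037·0.907537·0.718929 = 121.666643
B₀ = V₀ − E₀ = 257.5526 − 121.666643 = 135.885957
spread = −(1/T)·ln(B₀/D) − r = −(1/1.3980)·ln(135.885957/163.0037) − 0.0694 = 0.06075516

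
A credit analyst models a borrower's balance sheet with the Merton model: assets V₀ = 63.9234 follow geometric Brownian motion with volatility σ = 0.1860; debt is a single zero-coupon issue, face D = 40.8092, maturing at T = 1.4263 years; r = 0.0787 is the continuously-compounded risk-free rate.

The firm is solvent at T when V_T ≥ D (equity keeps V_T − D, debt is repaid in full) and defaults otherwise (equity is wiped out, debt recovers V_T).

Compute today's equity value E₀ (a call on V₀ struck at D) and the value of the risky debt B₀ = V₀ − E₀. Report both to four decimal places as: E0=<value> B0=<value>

d₁ = [ln(V₀/D) + (r + σ²/2)T] / (σ√T)
   = [ln(63.9234/40.8092) + (0.0787 + 0.5·0.1860²)·1.4263] / (0.1860·√1.4263)
   = [0.448778 + 0.136922] / 0.222136 = 2.636676
d₂ = d₁ − σ√T = 2.636676 − 0.222136 = 2.414540
N(d₁) = 0.995814,  N(d₂) = 0.992122,  e^(−rT) = 0.893821
E₀ = V₀·N(d₁) − D·e^(−rT)·N(d₂)
   = 63.9234·0.995814 − 40.8092·0.893821·0.992122 = 27.467032
B₀ = V₀ − E₀ = 63.9234 − 27.467032 = 36.456368

E0=27.4670 B0=36.4564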